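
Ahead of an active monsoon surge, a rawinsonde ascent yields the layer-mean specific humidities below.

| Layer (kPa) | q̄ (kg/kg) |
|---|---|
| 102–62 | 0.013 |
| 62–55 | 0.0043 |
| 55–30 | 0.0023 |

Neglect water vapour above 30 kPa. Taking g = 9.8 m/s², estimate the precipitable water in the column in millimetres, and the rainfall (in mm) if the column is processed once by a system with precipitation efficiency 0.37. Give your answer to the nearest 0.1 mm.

Precipitable water is the column-integrated vapour mass per unit area: PW = (1/g) Σ q̄ Δp, with q in kg/kg and Δp in Pa (1 kg/m² of water = 1 mm).
Layer 102–62 kPa: Δp = 400 hPa = 40000 Pa, q̄ = 0.013 kg/kg → 0.013 × 40000 / 9.8 = 53.06 mm
Layer 62–55 kPa: Δp = 70 hPa = 7000 Pa, q̄ = 0.0043 kg/kg → 0.0043 × 7000 / 9.8 = 3.07 mm
Layer 55–30 kPa: Δp = 250 hPa = 25000 Pa, q̄ = 0.0023 kg/kg → 0.0023 × 25000 / 9.8 = 5.87 mm
PW = 53.06 + 3.07 + 5.87 = 62.00 ≈ 62.0 mm.
Rainfall = ε × PW = 0.37 × 62.0 = 22.9 mm.

PW ≈ 62.0 mm; rainfall ≈ 22.9 mm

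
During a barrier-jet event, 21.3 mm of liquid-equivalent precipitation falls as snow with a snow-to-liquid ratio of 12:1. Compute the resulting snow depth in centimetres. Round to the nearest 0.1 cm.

snow depth ≈ 25.6 cm

Snow depth = liquid × ratio = 21.3 mm × 12 = 255.6 mm = 25.6 cm.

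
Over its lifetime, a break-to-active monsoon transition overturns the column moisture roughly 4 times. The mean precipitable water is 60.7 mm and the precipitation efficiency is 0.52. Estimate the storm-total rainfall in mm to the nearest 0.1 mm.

rainfall ≈ 126.3 mm

Each cycle deposits ε × PW = 0.52 × 60.7 = 31.564 mm.
Over 4 cycles: 4 × 31.564 = 126.3 mm.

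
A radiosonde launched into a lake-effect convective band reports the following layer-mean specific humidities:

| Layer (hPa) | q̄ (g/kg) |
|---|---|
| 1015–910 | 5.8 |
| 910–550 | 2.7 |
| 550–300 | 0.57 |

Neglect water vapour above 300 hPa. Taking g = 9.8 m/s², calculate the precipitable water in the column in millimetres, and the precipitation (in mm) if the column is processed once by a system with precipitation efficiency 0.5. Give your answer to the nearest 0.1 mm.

Precipitable water is the column-integrated vapour mass per unit area: PW = (1/g) Σ q̄ Δp, with q in kg/kg and Δp in Pa (1 kg/m² of water = 1 mm).
Layer 1015–910 hPa: Δp = 105 hPa = 10500 Pa, q̄ = 0.0058 kg/kg → 0.0058 × 10500 / 9.8 = 6.21 mm
Layer 910–550 hPa: Δp = 360 hPa = 36000 Pa, q̄ = 0.0027 kg/kg → 0.0027 × 36000 / 9.8 = 9.92 mm
Layer 550–300 hPa: Δp = 250 hPa = 25000 Pa, q̄ = 0.00057 kg/kg → 0.00057 × 25000 / 9.8 = 1.45 mm
PW = 6.21 + 9.92 + 1.45 = 17.58 ≈ 17.6 mm.
Precipitation = ε × PW = 0.5 × 17.6 = 8.8 mm.

PW ≈ 17.6 mm; precipitation ≈ 8.8 mm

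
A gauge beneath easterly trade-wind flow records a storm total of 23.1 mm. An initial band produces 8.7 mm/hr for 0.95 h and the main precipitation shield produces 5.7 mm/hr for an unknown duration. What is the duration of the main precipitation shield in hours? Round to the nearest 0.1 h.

duration ≈ 2.6 h

Known phases: 8.7 × 0.95 = 8.265 mm.
Remaining depth = 23.1 − 8.265 = 14.835 mm.
Duration = 14.835 / 5.7 = 2.6 h.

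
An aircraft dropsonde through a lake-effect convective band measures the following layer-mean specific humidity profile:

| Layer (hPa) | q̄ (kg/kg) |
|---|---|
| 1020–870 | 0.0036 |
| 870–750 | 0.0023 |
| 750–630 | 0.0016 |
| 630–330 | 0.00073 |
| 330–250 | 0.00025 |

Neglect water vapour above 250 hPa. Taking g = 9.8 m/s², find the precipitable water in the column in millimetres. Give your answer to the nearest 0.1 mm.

PW ≈ 12.7 mm

Precipitable water is the column-integrated vapour mass per unit area: PW = (1/g) Σ q̄ Δp, with q in kg/kg and Δp in Pa (1 kg/m² of water = 1 mm).
Layer 1020–870 hPa: Δp = 150 hPa = 15000 Pa, q̄ = 0.0036 kg/kg → 0.0036 × 15000 / 9.8 = 5.51 mm
Layer 870–750 hPa: Δp = 120 hPa = 12000 Pa, q̄ = 0.0023 kg/kg → 0.0023 × 12000 / 9.8 = 2.82 mm
Layer 750–630 hPa: Δp = 120 hPa = 12000 Pa, q̄ = 0.0016 kg/kg → 0.0016 × 12000 / 9.8 = 1.96 mm
Layer 630–330 hPa: Δp = 300 hPa = 30000 Pa, q̄ = 0.00073 kg/kg → 0.00073 × 30000 / 9.8 = 2.23 mm
Layer 330–250 hPa: Δp = 80 hPa = 8000 Pa, q̄ = 0.00025 kg/kg → 0.00025 × 8000 / 9.8 = 0.20 mm
PW = 5.51 + 2.82 + 1.96 + 2.23 + 0.20 = 12.72 ≈ 12.7 mm.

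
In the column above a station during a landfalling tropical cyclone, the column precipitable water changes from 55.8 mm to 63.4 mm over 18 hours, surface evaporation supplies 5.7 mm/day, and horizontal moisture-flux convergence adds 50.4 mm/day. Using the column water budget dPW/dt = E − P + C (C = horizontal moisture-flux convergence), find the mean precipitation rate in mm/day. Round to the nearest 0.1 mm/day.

dPW/dt = (63.4 − 55.8) mm / (18/24 day) = +10.133 mm/day.
P = E + C − dPW/dt = 5.7 + (50.4) − (+10.133) = 46.0 mm/day.

P ≈ 46.0 mm/day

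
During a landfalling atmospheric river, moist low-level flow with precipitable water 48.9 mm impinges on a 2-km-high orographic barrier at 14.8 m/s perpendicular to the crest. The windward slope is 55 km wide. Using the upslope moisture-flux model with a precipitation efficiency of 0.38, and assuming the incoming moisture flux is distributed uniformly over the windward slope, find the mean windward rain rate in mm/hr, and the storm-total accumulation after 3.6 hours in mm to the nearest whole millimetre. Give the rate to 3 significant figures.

Incoming column moisture flux per unit ridge length: F = V × PW = 14.8 × 48.9 = 723.72 mm·m/s.
Spread over the 55 km slope with efficiency ε = 0.38: R = ε·F/W = 0.38 × 723.72 / 55000 m = 5.000e-03 mm/s.
R = 5.000e-03 × 3600 = 18.0 mm/hr.
Over 3.6 h: total = 18.0 × 3.6 = 64.8 ≈ 65 mm.

R ≈ 18.0 mm/hr; total ≈ 65 mm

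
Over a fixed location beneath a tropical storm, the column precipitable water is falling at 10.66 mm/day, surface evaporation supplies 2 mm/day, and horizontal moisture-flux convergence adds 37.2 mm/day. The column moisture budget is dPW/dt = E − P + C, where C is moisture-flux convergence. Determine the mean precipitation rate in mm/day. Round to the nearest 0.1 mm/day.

P ≈ 49.9 mm/day

dPW/dt = -10.66 mm/day.
P = E + C − dPW/dt = 2 + (37.2) − (-10.66) = 49.9 mm/day.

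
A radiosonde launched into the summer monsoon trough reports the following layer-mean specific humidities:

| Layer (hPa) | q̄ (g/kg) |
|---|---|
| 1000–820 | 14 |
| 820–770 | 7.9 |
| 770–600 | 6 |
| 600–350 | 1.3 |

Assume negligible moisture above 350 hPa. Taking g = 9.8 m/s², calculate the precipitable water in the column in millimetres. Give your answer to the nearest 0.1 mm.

Precipitable water is the column-integrated vapour mass per unit area: PW = (1/g) Σ q̄ Δp, with q in kg/kg and Δp in Pa (1 kg/m² of water = 1 mm).
Layer 1000–820 hPa: Δp = 180 hPa = 18000 Pa, q̄ = 0.014 kg/kg → 0.014 × 18000 / 9.8 = 25.71 mm
Layer 820–770 hPa: Δp = 50 hPa = 5000 Pa, q̄ = 0.0079 kg/kg → 0.0079 × 5000 / 9.8 = 4.03 mm
Layer 770–600 hPa: Δp = 170 hPa = 17000 Pa, q̄ = 0.006 kg/kg → 0.006 × 17000 / 9.8 = 10.41 mm
Layer 600–350 hPa: Δp = 250 hPa = 25000 Pa, q̄ = 0.0013 kg/kg → 0.0013 × 25000 / 9.8 = 3.32 mm
PW = 25.71 + 4.03 + 10.41 + 3.32 = 43.47 ≈ 43.5 mm.

PW ≈ 43.5 mm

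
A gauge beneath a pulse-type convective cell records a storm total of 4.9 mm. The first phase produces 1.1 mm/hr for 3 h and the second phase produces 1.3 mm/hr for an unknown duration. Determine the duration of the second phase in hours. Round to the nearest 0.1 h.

duration ≈ 1.2 h

Known phases: 1.1 × 3 = 3.3 mm.
Remaining depth = 4.9 − 3.3 = 1.6 mm.
Duration = 1.6 / 1.3 = 1.2 h.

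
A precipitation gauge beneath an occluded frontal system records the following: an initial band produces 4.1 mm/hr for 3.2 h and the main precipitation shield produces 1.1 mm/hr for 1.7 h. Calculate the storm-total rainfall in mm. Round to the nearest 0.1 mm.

total ≈ 15.0 mm

Total = Σ Rᵢ Δtᵢ = 4.1 × 3.2 + 1.1 × 1.7
      = 13.12 + 1.87 = 15.0 mm.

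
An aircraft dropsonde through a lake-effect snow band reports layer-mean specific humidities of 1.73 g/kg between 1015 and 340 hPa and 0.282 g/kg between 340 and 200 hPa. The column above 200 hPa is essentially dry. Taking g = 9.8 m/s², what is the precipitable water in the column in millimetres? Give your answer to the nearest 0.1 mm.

PW ≈ 12.3 mm

Precipitable water is the column-integrated vapour mass per unit area: PW = (1/g) Σ q̄ Δp, with q in kg/kg and Δp in Pa (1 kg/m² of water = 1 mm).
Layer 1015–340 hPa: Δp = 675 hPa = 67500 Pa, q̄ = 0.00173 kg/kg → 0.00173 × 67500 / 9.8 = 11.92 mm
Layer 340–200 hPa: Δp = 140 hPa = 14000 Pa, q̄ = 0.000282 kg/kg → 0.000282 × 14000 / 9.8 = 0.40 mm
PW = 11.92 + 0.40 = 12.32 ≈ 12.3 mm.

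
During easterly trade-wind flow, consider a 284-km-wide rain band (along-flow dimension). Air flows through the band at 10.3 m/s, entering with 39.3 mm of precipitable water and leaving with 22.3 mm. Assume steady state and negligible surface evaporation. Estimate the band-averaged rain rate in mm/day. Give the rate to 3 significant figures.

R ≈ 53.3 mm/day

Column moisture flux per unit crosswind length is F = V × PW.
Inflow: F_in = 10.3 × 39.3 = 404.79 mm·m/s
Outflow: F_out = 10.3 × 22.3 = 229.69 mm·m/s
Steady-state rate R = (F_in − F_out)/L = (404.79 − 229.69) / 284000 m = 6.165e-04 mm/s.
R = 6.165e-04 × 3600 × 24 = 53.3 mm/day.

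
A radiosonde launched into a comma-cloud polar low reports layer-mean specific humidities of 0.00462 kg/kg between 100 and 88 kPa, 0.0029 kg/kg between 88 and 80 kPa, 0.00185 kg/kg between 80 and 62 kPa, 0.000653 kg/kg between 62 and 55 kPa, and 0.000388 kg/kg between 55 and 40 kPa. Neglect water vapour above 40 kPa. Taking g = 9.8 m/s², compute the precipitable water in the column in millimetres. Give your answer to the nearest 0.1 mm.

Precipitable water is the column-integrated vapour mass per unit area: PW = (1/g) Σ q̄ Δp, with q in kg/kg and Δp in Pa (1 kg/m² of water = 1 mm).
Layer 100–88 kPa: Δp = 120 hPa = 12000 Pa, q̄ = 0.00462 kg/kg → 0.00462 × 12000 / 9.8 = 5.66 mm
Layer 88–80 kPa: Δp = 80 hPa = 8000 Pa, q̄ = 0.0029 kg/kg → 0.0029 × 8000 / 9.8 = 2.37 mm
Layer 80–62 kPa: Δp = 180 hPa = 18000 Pa, q̄ = 0.00185 kg/kg → 0.00185 × 18000 / 9.8 = 3.40 mm
Layer 62–55 kPa: Δp = 70 hPa = 7000 Pa, q̄ = 0.000653 kg/kg → 0.000653 × 7000 / 9.8 = 0.47 mm
Layer 55–40 kPa: Δp = 150 hPa = 15000 Pa, q̄ = 0.000388 kg/kg → 0.000388 × 15000 / 9.8 = 0.59 mm
PW = 5.66 + 2.37 + 3.40 + 0.47 + 0.59 = 12.49 ≈ 12.5 mm.

PW ≈ 12.5 mm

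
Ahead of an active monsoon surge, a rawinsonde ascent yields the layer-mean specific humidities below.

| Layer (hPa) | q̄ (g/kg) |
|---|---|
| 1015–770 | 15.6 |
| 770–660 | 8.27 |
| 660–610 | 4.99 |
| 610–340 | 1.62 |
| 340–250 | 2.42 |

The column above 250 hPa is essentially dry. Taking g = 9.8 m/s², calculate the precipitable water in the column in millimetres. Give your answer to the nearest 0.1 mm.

Precipitable water is the column-integrated vapour mass per unit area: PW = (1/g) Σ q̄ Δp, with q in kg/kg and Δp in Pa (1 kg/m² of water = 1 mm).
Layer 1015–770 hPa: Δp = 245 hPa = 24500 Pa, q̄ = 0.0156 kg/kg → 0.0156 × 24500 / 9.8 = 39.00 mm
Layer 770–660 hPa: Δp = 110 hPa = 11000 Pa, q̄ = 0.00827 kg/kg → 0.00827 × 11000 / 9.8 = 9.28 mm
Layer 660–610 hPa: Δp = 50 hPa = 5000 Pa, q̄ = 0.00499 kg/kg → 0.00499 × 5000 / 9.8 = 2.55 mm
Layer 610–340 hPa: Δp = 270 hPa = 27000 Pa, q̄ = 0.00162 kg/kg → 0.00162 × 27000 / 9.8 = 4.46 mm
Layer 340–250 hPa: Δp = 90 hPa = 9000 Pa, q̄ = 0.00242 kg/kg → 0.00242 × 9000 / 9.8 = 2.22 mm
PW = 39.00 + 9.28 + 2.55 + 4.46 + 2.22 = 57.51 ≈ 57.5 mm.

PW ≈ 57.5 mm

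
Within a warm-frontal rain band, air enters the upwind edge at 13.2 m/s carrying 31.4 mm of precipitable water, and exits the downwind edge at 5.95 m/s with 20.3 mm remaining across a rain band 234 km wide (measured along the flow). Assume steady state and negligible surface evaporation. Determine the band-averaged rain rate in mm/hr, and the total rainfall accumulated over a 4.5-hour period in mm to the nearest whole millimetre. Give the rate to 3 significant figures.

R ≈ 4.52 mm/hr; total ≈ 20 mm

Column moisture flux per unit crosswind length is F = V × PW.
Inflow: F_in = 13.2 × 31.4 = 414.48 mm·m/s
Outflow: F_out = 5.95 × 20.3 = 120.785 mm·m/s
Steady-state rate R = (F_in − F_out)/L = (414.48 − 120.785) / 234000 m = 1.255e-03 mm/s.
R = 1.255e-03 × 3600 = 4.52 mm/hr.
Over 4.5 h: total = 4.52 × 4.5 = 20.34 ≈ 20 mm.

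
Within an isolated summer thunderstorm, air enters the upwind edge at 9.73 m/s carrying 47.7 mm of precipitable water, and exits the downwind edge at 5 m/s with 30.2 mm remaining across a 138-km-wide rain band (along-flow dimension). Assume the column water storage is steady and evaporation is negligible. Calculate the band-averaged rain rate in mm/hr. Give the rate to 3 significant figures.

Column moisture flux per unit crosswind length is F = V × PW.
Inflow: F_in = 9.73 × 47.7 = 464.121 mm·m/s
Outflow: F_out = 5 × 30.2 = 151 mm·m/s
Steady-state rate R = (F_in − F_out)/L = (464.121 − 151) / 138000 m = 2.269e-03 mm/s.
R = 2.269e-03 × 3600 = 8.17 mm/hr.

R ≈ 8.17 mm/hr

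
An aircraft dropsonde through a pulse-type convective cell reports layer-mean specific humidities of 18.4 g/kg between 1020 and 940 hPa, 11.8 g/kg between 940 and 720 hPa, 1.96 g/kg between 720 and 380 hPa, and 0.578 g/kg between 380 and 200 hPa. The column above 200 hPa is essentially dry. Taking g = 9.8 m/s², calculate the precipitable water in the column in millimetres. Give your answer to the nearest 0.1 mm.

Precipitable water is the column-integrated vapour mass per unit area: PW = (1/g) Σ q̄ Δp, with q in kg/kg and Δp in Pa (1 kg/m² of water = 1 mm).
Layer 1020–940 hPa: Δp = 80 hPa = 8000 Pa, q̄ = 0.0184 kg/kg → 0.0184 × 8000 / 9.8 = 15.02 mm
Layer 940–720 hPa: Δp = 220 hPa = 22000 Pa, q̄ = 0.0118 kg/kg → 0.0118 × 22000 / 9.8 = 26.49 mm
Layer 720–380 hPa: Δp = 340 hPa = 34000 Pa, q̄ = 0.00196 kg/kg → 0.00196 × 34000 / 9.8 = 6.80 mm
Layer 380–200 hPa: Δp = 180 hPa = 18000 Pa, q̄ = 0.000578 kg/kg → 0.000578 × 18000 / 9.8 = 1.06 mm
PW = 15.02 + 26.49 + 6.80 + 1.06 = 49.37 ≈ 49.4 mm.

PW ≈ 49.4 mm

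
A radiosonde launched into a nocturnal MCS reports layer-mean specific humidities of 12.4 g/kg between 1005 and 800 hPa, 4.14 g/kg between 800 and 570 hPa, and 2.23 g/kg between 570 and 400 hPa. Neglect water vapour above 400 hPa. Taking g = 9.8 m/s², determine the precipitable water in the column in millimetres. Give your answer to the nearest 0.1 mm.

PW ≈ 39.5 mm

Precipitable water is the column-integrated vapour mass per unit area: PW = (1/g) Σ q̄ Δp, with q in kg/kg and Δp in Pa (1 kg/m² of water = 1 mm).
Layer 1005–800 hPa: Δp = 205 hPa = 20500 Pa, q̄ = 0.0124 kg/kg → 0.0124 × 20500 / 9.8 = 25.94 mm
Layer 800–570 hPa: Δp = 230 hPa = 23000 Pa, q̄ = 0.00414 kg/kg → 0.00414 × 23000 / 9.8 = 9.72 mm
Layer 570–400 hPa: Δp = 170 hPa = 17000 Pa, q̄ = 0.00223 kg/kg → 0.00223 × 17000 / 9.8 = 3.87 mm
PW = 25.94 + 9.72 + 3.87 = 39.53 ≈ 39.5 mm.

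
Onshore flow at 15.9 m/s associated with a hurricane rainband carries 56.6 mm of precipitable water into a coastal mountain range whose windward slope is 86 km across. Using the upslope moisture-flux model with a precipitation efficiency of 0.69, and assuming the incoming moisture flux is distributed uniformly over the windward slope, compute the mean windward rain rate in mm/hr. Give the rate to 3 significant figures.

Incoming column moisture flux per unit ridge length: F = V × PW = 15.9 × 56.6 = 899.94 mm·m/s.
Spread over the 86 km slope with efficiency ε = 0.69: R = ε·F/W = 0.69 × 899.94 / 86000 m = 7.220e-03 mm/s.
R = 7.220e-03 × 3600 = 26.0 mm/hr.

R ≈ 26.0 mm/hr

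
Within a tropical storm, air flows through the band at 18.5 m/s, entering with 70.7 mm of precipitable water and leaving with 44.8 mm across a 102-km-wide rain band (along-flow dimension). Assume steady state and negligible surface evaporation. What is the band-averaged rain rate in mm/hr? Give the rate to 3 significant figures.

R ≈ 16.9 mm/hr

Column moisture flux per unit crosswind length is F = V × PW.
Inflow: F_in = 18.5 × 70.7 = 1307.95 mm·m/s
Outflow: F_out = 18.5 × 44.8 = 828.8 mm·m/s
Steady-state rate R = (F_in − F_out)/L = (1307.95 − 828.8) / 102000 m = 4.698e-03 mm/s.
R = 4.698e-03 × 3600 = 16.9 mm/hr.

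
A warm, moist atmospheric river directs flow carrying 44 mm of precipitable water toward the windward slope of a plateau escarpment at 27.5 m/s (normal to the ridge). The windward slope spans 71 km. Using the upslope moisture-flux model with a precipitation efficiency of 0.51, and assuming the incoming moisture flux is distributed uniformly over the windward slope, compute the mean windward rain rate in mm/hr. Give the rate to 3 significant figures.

R ≈ 31.3 mm/hr

Incoming column moisture flux per unit ridge length: F = V × PW = 27.5 × 44 = 1210 mm·m/s.
Spread over the 71 km slope with efficiency ε = 0.51: R = ε·F/W = 0.51 × 1210 / 71000 m = 8.692e-03 mm/s.
R = 8.692e-03 × 3600 = 31.3 mm/hr.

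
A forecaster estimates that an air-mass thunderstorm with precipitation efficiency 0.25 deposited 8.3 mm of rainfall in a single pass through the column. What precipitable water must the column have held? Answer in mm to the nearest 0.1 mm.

PW = rainfall / ε = 8.3 / 0.25 = 33.2 mm.

PW ≈ 33.2 mm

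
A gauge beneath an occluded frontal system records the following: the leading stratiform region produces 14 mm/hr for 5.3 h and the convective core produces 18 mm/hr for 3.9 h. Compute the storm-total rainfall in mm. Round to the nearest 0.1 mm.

total ≈ 144.4 mm

Total = Σ Rᵢ Δtᵢ = 14 × 5.3 + 18 × 3.9
      = 74.2 + 70.2 = 144.4 mm.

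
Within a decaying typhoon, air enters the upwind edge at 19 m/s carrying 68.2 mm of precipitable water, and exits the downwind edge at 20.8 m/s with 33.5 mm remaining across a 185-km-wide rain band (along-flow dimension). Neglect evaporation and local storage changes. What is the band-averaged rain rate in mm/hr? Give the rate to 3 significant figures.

Column moisture flux per unit crosswind length is F = V × PW.
Inflow: F_in = 19 × 68.2 = 1295.8 mm·m/s
Outflow: F_out = 20.8 × 33.5 = 696.8 mm·m/s
Steady-state rate R = (F_in − F_out)/L = (1295.8 − 696.8) / 185000 m = 3.238e-03 mm/s.
R = 3.238e-03 × 3600 = 11.7 mm/hr.

R ≈ 11.7 mm/hr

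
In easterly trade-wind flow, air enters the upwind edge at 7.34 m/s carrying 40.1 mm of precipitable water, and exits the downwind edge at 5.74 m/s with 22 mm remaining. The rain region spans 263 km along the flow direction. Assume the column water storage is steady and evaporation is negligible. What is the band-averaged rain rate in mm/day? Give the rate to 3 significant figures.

Column moisture flux per unit crosswind length is F = V × PW.
Inflow: F_in = 7.34 × 40.1 = 294.334 mm·m/s
Outflow: F_out = 5.74 × 22 = 126.28 mm·m/s
Steady-state rate R = (F_in − F_out)/L = (294.334 − 126.28) / 263000 m = 6.390e-04 mm/s.
R = 6.390e-04 × 3600 × 24 = 55.2 mm/day.

R ≈ 55.2 mm/day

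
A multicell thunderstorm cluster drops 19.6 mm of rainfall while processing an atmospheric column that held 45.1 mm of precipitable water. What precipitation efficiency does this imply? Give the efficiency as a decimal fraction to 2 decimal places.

ε = rainfall / PW = 19.6 / 45.1 = 0.43.

ε ≈ 0.43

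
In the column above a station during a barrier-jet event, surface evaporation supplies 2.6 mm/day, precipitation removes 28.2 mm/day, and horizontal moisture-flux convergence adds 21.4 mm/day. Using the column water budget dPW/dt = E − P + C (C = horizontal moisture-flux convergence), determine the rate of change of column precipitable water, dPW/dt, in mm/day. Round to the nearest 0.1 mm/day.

dPW/dt ≈ -4.2 mm/day

dPW/dt = E − P + C = 2.6 − 28.2 + (21.4) = -4.2 mm/day.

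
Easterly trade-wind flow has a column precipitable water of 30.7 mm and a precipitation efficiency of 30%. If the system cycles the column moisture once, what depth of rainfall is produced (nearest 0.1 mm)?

rainfall ≈ 9.2 mm

Rainfall = ε × PW = 0.30 × 30.7 = 9.2 mm.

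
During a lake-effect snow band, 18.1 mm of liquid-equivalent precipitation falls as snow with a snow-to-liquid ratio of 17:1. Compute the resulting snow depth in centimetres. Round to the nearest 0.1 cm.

Snow depth = liquid × ratio = 18.1 mm × 17 = 307.7 mm = 30.8 cm.

snow depth ≈ 30.8 cm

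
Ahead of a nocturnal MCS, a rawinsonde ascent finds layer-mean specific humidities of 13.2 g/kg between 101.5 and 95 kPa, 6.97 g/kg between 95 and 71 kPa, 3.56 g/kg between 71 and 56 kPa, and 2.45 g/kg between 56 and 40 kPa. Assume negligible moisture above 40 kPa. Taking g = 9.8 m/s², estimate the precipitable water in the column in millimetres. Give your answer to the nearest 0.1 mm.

Precipitable water is the column-integrated vapour mass per unit area: PW = (1/g) Σ q̄ Δp, with q in kg/kg and Δp in Pa (1 kg/m² of water = 1 mm).
Layer 101.5–95 kPa: Δp = 65 hPa = 6500 Pa, q̄ = 0.0132 kg/kg → 0.0132 × 6500 / 9.8 = 8.76 mm
Layer 95–71 kPa: Δp = 240 hPa = 24000 Pa, q̄ = 0.00697 kg/kg → 0.00697 × 24000 / 9.8 = 17.07 mm
Layer 71–56 kPa: Δp = 150 hPa = 15000 Pa, q̄ = 0.00356 kg/kg → 0.00356 × 15000 / 9.8 = 5.45 mm
Layer 56–40 kPa: Δp = 160 hPa = 16000 Pa, q̄ = 0.00245 kg/kg → 0.00245 × 16000 / 9.8 = 4.00 mm
PW = 8.76 + 17.07 + 5.45 + 4.00 = 35.28 ≈ 35.3 mm.

PW ≈ 35.3 mm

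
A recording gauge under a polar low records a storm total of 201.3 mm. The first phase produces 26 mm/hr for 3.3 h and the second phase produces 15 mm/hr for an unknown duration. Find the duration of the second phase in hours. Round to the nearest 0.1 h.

Known phases: 26 × 3.3 = 85.8 mm.
Remaining depth = 201.3 − 85.8 = 115.5 mm.
Duration = 115.5 / 15 = 7.7 h.

duration ≈ 7.7 h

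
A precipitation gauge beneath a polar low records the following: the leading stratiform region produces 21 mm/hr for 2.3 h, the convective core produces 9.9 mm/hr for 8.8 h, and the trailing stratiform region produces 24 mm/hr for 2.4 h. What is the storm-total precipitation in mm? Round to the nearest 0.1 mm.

Total = Σ Rᵢ Δtᵢ = 21 × 2.3 + 9.9 × 8.8 + 24 × 2.4
      = 48.3 + 87.12 + 57.6 = 193.0 mm.

total ≈ 193.0 mm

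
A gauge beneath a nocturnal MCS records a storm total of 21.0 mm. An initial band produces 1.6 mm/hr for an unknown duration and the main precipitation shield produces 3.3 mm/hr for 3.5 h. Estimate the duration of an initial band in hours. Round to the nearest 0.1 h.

duration ≈ 5.9 h

Known phases: 3.3 × 3.5 = 11.55 mm.
Remaining depth = 21.0 − 11.55 = 9.45 mm.
Duration = 9.45 / 1.6 = 5.9 h.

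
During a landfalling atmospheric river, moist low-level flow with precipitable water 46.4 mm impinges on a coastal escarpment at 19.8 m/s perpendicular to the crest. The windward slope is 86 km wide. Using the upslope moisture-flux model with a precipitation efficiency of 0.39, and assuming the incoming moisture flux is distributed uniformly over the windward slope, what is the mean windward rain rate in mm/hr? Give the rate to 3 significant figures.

Incoming column moisture flux per unit ridge length: F = V × PW = 19.8 × 46.4 = 918.72 mm·m/s.
Spread over the 86 km slope with efficiency ε = 0.39: R = ε·F/W = 0.39 × 918.72 / 86000 m = 4.166e-03 mm/s.
R = 4.166e-03 × 3600 = 15.0 mm/hr.

R ≈ 15.0 mm/hr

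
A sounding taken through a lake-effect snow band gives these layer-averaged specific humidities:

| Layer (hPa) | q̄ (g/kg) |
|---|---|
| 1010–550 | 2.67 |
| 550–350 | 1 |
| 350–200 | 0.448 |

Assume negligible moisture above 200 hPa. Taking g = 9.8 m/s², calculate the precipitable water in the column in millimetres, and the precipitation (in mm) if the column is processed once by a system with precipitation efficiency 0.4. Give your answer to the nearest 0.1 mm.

PW ≈ 15.3 mm; precipitation ≈ 6.1 mm

Precipitable water is the column-integrated vapour mass per unit area: PW = (1/g) Σ q̄ Δp, with q in kg/kg and Δp in Pa (1 kg/m² of water = 1 mm).
Layer 1010–550 hPa: Δp = 460 hPa = 46000 Pa, q̄ = 0.00267 kg/kg → 0.00267 × 46000 / 9.8 = 12.53 mm
Layer 550–350 hPa: Δp = 200 hPa = 20000 Pa, q̄ = 0.001 kg/kg → 0.001 × 20000 / 9.8 = 2.04 mm
Layer 350–200 hPa: Δp = 150 hPa = 15000 Pa, q̄ = 0.000448 kg/kg → 0.000448 × 15000 / 9.8 = 0.69 mm
PW = 12.53 + 2.04 + 0.69 = 15.26 ≈ 15.3 mm.
Precipitation = ε × PW = 0.4 × 15.3 = 6.1 mm.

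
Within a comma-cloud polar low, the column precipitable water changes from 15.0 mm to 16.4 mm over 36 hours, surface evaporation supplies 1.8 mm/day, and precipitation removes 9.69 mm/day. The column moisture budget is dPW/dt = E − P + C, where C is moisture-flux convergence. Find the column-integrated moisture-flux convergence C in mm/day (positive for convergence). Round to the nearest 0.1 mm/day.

C ≈ 8.8 mm/day

dPW/dt = (16.4 − 15.0) mm / (36/24 day) = +0.933 mm/day.
C = dPW/dt − E + P = (+0.933) − 1.8 + 9.69 = 8.8 mm/day.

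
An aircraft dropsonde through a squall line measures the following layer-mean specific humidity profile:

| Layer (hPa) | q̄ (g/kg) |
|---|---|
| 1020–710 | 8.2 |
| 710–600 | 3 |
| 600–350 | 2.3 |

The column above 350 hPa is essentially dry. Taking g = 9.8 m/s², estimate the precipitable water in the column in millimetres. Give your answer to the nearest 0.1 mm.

Precipitable water is the column-integrated vapour mass per unit area: PW = (1/g) Σ q̄ Δp, with q in kg/kg and Δp in Pa (1 kg/m² of water = 1 mm).
Layer 1020–710 hPa: Δp = 310 hPa = 31000 Pa, q̄ = 0.0082 kg/kg → 0.0082 × 31000 / 9.8 = 25.94 mm
Layer 710–600 hPa: Δp = 110 hPa = 11000 Pa, q̄ = 0.003 kg/kg → 0.003 × 11000 / 9.8 = 3.37 mm
Layer 600–350 hPa: Δp = 250 hPa = 25000 Pa, q̄ = 0.0023 kg/kg → 0.0023 × 25000 / 9.8 = 5.87 mm
PW = 25.94 + 3.37 + 5.87 = 35.18 ≈ 35.2 mm.

PW ≈ 35.2 mm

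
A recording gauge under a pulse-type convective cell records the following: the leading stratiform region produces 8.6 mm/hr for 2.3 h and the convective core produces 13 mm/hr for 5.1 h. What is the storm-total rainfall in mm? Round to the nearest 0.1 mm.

total ≈ 86.1 mm

Total = Σ Rᵢ Δtᵢ = 8.6 × 2.3 + 13 × 5.1
      = 19.78 + 66.3 = 86.1 mm.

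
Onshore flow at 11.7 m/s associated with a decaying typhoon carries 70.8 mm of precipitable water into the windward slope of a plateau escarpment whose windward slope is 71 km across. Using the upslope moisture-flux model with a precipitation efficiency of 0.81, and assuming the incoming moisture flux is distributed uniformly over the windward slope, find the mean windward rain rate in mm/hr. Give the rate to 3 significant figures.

R ≈ 34.0 mm/hr

Incoming column moisture flux per unit ridge length: F = V × PW = 11.7 × 70.8 = 828.36 mm·m/s.
Spread over the 71 km slope with efficiency ε = 0.81: R = ε·F/W = 0.81 × 828.36 / 71000 m = 9.450e-03 mm/s.
R = 9.450e-03 × 3600 = 34.0 mm/hr.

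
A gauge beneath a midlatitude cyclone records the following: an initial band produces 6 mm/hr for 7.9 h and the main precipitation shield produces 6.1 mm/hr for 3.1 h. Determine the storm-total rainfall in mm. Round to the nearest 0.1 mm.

total ≈ 66.3 mm

Total = Σ Rᵢ Δtᵢ = 6 × 7.9 + 6.1 × 3.1
      = 47.4 + 18.91 = 66.3 mm.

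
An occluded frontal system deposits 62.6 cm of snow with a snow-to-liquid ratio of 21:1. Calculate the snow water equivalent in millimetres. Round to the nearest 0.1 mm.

SWE ≈ 29.8 mm

SWE = snow depth / ratio = 62.6 cm / 21 = 2.981 cm = 29.8 mm.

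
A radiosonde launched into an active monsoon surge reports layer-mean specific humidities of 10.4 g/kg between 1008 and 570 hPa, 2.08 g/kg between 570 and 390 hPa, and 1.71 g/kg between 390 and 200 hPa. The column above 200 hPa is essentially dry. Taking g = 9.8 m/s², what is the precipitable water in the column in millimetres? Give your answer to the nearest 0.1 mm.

PW ≈ 53.6 mm

Precipitable water is the column-integrated vapour mass per unit area: PW = (1/g) Σ q̄ Δp, with q in kg/kg and Δp in Pa (1 kg/m² of water = 1 mm).
Layer 1008–570 hPa: Δp = 438 hPa = 43800 Pa, q̄ = 0.0104 kg/kg → 0.0104 × 43800 / 9.8 = 46.48 mm
Layer 570–390 hPa: Δp = 180 hPa = 18000 Pa, q̄ = 0.00208 kg/kg → 0.00208 × 18000 / 9.8 = 3.82 mm
Layer 390–200 hPa: Δp = 190 hPa = 19000 Pa, q̄ = 0.00171 kg/kg → 0.00171 × 19000 / 9.8 = 3.32 mm
PW = 46.48 + 3.82 + 3.32 = 53.62 ≈ 53.6 mm.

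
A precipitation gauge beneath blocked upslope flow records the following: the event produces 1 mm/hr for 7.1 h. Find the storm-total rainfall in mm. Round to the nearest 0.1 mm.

Total = Σ Rᵢ Δtᵢ = 1 × 7.1
      = 7.1 = 7.1 mm.

total ≈ 7.1 mm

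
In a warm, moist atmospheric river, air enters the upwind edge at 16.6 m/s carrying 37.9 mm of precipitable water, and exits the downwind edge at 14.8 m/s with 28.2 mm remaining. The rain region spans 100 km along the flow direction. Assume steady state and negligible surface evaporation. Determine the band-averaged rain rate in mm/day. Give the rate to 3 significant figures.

Column moisture flux per unit crosswind length is F = V × PW.
Inflow: F_in = 16.6 × 37.9 = 629.14 mm·m/s
Outflow: F_out = 14.8 × 28.2 = 417.36 mm·m/s
Steady-state rate R = (F_in − F_out)/L = (629.14 − 417.36) / 100000 m = 2.118e-03 mm/s.
R = 2.118e-03 × 3600 × 24 = 183 mm/day.

R ≈ 183 mm/day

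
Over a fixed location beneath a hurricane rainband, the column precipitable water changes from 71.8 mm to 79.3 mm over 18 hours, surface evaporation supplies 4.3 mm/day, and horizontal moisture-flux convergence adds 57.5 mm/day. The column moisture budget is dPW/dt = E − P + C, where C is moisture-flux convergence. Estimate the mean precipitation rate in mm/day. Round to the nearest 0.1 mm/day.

P ≈ 51.8 mm/day

dPW/dt = (79.3 − 71.8) mm / (18/24 day) = +10.000 mm/day.
P = E + C − dPW/dt = 4.3 + (57.5) − (+10.000) = 51.8 mm/day.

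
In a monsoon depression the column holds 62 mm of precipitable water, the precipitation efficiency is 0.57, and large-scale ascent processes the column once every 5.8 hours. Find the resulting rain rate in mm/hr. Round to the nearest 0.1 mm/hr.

R ≈ 6.1 mm/hr

Each overturning extracts ε × PW = 0.57 × 62 = 35.34 mm.
Rate = ε·PW / τ = 35.34 / 5.8 h = 6.1 mm/hr.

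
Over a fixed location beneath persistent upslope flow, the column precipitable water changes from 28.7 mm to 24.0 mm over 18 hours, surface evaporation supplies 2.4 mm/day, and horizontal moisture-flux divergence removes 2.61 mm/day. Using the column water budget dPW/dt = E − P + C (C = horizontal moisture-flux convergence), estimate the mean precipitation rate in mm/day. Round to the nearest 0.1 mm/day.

P ≈ 6.1 mm/day

dPW/dt = (24.0 − 28.7) mm / (18/24 day) = -6.267 mm/day.
P = E + C − dPW/dt = 2.4 + (-2.61) − (-6.267) = 6.1 mm/day.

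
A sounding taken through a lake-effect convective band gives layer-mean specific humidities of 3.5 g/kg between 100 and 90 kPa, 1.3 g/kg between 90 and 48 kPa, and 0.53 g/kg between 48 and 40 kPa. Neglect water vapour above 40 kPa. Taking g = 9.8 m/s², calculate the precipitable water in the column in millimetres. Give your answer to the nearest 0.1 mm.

Precipitable water is the column-integrated vapour mass per unit area: PW = (1/g) Σ q̄ Δp, with q in kg/kg and Δp in Pa (1 kg/m² of water = 1 mm).
Layer 100–90 kPa: Δp = 100 hPa = 10000 Pa, q̄ = 0.0035 kg/kg → 0.0035 × 10000 / 9.8 = 3.57 mm
Layer 90–48 kPa: Δp = 420 hPa = 42000 Pa, q̄ = 0.0013 kg/kg → 0.0013 × 42000 / 9.8 = 5.57 mm
Layer 48–40 kPa: Δp = 80 hPa = 8000 Pa, q̄ = 0.00053 kg/kg → 0.00053 × 8000 / 9.8 = 0.43 mm
PW = 3.57 + 5.57 + 0.43 = 9.57 ≈ 9.6 mm.

PW ≈ 9.6 mm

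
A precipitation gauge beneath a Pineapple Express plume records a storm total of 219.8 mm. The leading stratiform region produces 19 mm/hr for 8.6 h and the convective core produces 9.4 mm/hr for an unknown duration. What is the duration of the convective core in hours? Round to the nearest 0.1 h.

Known phases: 19 × 8.6 = 163.4 mm.
Remaining depth = 219.8 − 163.4 = 56.4 mm.
Duration = 56.4 / 9.4 = 6.0 h.

duration ≈ 6.0 h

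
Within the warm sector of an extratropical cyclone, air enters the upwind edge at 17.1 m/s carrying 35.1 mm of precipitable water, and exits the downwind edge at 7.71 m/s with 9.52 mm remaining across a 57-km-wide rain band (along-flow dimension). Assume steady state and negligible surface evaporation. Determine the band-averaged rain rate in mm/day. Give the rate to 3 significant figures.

R ≈ 799 mm/day

Column moisture flux per unit crosswind length is F = V × PW.
Inflow: F_in = 17.1 × 35.1 = 600.21 mm·m/s
Outflow: F_out = 7.71 × 9.52 = 73.3992 mm·m/s
Steady-state rate R = (F_in − F_out)/L = (600.21 − 73.3992) / 57000 m = 9.242e-03 mm/s.
R = 9.242e-03 × 3600 × 24 = 799 mm/day.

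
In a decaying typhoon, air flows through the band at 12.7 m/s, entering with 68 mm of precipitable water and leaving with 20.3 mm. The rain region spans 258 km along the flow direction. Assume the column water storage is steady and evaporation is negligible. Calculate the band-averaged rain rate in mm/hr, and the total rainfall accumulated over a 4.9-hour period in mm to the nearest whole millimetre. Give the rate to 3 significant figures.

R ≈ 8.45 mm/hr; total ≈ 41 mm

Column moisture flux per unit crosswind length is F = V × PW.
Inflow: F_in = 12.7 × 68 = 863.6 mm·m/s
Outflow: F_out = 12.7 × 20.3 = 257.81 mm·m/s
Steady-state rate R = (F_in − F_out)/L = (863.6 − 257.81) / 258000 m = 2.348e-03 mm/s.
R = 2.348e-03 × 3600 = 8.45 mm/hr.
Over 4.9 h: total = 8.45 × 4.9 = 41.405 ≈ 41 mm.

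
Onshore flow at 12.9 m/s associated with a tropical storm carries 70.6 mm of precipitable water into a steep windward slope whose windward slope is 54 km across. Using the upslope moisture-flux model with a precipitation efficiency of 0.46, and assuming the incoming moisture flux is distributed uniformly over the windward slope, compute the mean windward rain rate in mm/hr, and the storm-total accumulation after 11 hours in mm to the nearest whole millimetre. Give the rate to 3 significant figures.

R ≈ 27.9 mm/hr; total ≈ 307 mm

Incoming column moisture flux per unit ridge length: F = V × PW = 12.9 × 70.6 = 910.74 mm·m/s.
Spread over the 54 km slope with efficiency ε = 0.46: R = ε·F/W = 0.46 × 910.74 / 54000 m = 7.758e-03 mm/s.
R = 7.758e-03 × 3600 = 27.9 mm/hr.
Over 11 h: total = 27.9 × 11 = 306.9 ≈ 307 mm.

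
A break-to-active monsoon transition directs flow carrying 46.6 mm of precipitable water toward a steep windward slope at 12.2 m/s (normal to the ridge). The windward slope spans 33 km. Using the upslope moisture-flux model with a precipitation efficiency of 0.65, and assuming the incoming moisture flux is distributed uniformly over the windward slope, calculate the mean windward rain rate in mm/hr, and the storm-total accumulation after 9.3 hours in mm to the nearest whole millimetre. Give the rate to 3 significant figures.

R ≈ 40.3 mm/hr; total ≈ 375 mm

Incoming column moisture flux per unit ridge length: F = V × PW = 12.2 × 46.6 = 568.52 mm·m/s.
Spread over the 33 km slope with efficiency ε = 0.65: R = ε·F/W = 0.65 × 568.52 / 33000 m = 1.120e-02 mm/s.
R = 1.120e-02 × 3600 = 40.3 mm/hr.
Over 9.3 h: total = 40.3 × 9.3 = 374.79 ≈ 375 mm.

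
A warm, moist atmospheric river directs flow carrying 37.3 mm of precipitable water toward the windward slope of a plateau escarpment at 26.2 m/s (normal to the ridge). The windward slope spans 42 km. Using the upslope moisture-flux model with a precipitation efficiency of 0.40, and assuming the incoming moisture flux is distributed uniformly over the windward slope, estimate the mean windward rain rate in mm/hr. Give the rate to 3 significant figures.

Incoming column moisture flux per unit ridge length: F = V × PW = 26.2 × 37.3 = 977.26 mm·m/s.
Spread over the 42 km slope with efficiency ε = 0.40: R = ε·F/W = 0.40 × 977.26 / 42000 m = 9.307e-03 mm/s.
R = 9.307e-03 × 3600 = 33.5 mm/hr.

R ≈ 33.5 mm/hr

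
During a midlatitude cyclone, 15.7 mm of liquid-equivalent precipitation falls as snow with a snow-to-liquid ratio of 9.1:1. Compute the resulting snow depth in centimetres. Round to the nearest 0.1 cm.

Snow depth = liquid × ratio = 15.7 mm × 9.1 = 142.87 mm = 14.3 cm.

snow depth ≈ 14.3 cm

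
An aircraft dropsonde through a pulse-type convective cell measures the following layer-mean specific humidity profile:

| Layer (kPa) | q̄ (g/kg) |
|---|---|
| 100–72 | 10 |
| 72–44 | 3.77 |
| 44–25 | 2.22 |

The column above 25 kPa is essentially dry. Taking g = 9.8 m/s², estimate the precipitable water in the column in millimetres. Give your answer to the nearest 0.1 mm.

Precipitable water is the column-integrated vapour mass per unit area: PW = (1/g) Σ q̄ Δp, with q in kg/kg and Δp in Pa (1 kg/m² of water = 1 mm).
Layer 100–72 kPa: Δp = 280 hPa = 28000 Pa, q̄ = 0.01 kg/kg → 0.01 × 28000 / 9.8 = 28.57 mm
Layer 72–44 kPa: Δp = 280 hPa = 28000 Pa, q̄ = 0.00377 kg/kg → 0.00377 × 28000 / 9.8 = 10.77 mm
Layer 44–25 kPa: Δp = 190 hPa = 19000 Pa, q̄ = 0.00222 kg/kg → 0.00222 × 19000 / 9.8 = 4.30 mm
PW = 28.57 + 10.77 + 4.30 = 43.64 ≈ 43.6 mm.

PW ≈ 43.6 mm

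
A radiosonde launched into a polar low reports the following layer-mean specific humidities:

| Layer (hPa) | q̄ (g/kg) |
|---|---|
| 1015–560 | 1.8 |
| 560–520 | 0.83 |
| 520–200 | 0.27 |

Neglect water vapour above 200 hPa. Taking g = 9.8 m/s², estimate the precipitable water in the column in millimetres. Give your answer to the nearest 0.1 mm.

Precipitable water is the column-integrated vapour mass per unit area: PW = (1/g) Σ q̄ Δp, with q in kg/kg and Δp in Pa (1 kg/m² of water = 1 mm).
Layer 1015–560 hPa: Δp = 455 hPa = 45500 Pa, q̄ = 0.0018 kg/kg → 0.0018 × 45500 / 9.8 = 8.36 mm
Layer 560–520 hPa: Δp = 40 hPa = 4000 Pa, q̄ = 0.00083 kg/kg → 0.00083 × 4000 / 9.8 = 0.34 mm
Layer 520–200 hPa: Δp = 320 hPa = 32000 Pa, q̄ = 0.00027 kg/kg → 0.00027 × 32000 / 9.8 = 0.88 mm
PW = 8.36 + 0.34 + 0.88 = 9.58 ≈ 9.6 mm.

PW ≈ 9.6 mm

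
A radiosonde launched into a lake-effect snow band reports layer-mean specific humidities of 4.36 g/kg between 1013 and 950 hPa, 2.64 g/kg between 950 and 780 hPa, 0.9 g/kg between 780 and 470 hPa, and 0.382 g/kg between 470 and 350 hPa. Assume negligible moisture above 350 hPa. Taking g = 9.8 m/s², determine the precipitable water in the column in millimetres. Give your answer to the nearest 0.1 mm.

Precipitable water is the column-integrated vapour mass per unit area: PW = (1/g) Σ q̄ Δp, with q in kg/kg and Δp in Pa (1 kg/m² of water = 1 mm).
Layer 1013–950 hPa: Δp = 63 hPa = 6300 Pa, q̄ = 0.00436 kg/kg → 0.00436 × 6300 / 9.8 = 2.80 mm
Layer 950–780 hPa: Δp = 170 hPa = 17000 Pa, q̄ = 0.00264 kg/kg → 0.00264 × 17000 / 9.8 = 4.58 mm
Layer 780–470 hPa: Δp = 310 hPa = 31000 Pa, q̄ = 0.0009 kg/kg → 0.0009 × 31000 / 9.8 = 2.85 mm
Layer 470–350 hPa: Δp = 120 hPa = 12000 Pa, q̄ = 0.000382 kg/kg → 0.000382 × 12000 / 9.8 = 0.47 mm
PW = 2.80 + 4.58 + 2.85 + 0.47 = 10.70 ≈ 10.7 mm.

PW ≈ 10.7 mm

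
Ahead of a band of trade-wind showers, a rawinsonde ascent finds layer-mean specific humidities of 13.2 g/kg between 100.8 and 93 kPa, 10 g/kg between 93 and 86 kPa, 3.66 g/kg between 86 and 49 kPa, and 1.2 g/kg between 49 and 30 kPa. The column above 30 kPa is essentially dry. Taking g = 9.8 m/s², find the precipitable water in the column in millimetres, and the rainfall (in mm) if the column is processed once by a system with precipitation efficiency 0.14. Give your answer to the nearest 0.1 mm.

Precipitable water is the column-integrated vapour mass per unit area: PW = (1/g) Σ q̄ Δp, with q in kg/kg and Δp in Pa (1 kg/m² of water = 1 mm).
Layer 100.8–93 kPa: Δp = 78 hPa = 7800 Pa, q̄ = 0.0132 kg/kg → 0.0132 × 7800 / 9.8 = 10.51 mm
Layer 93–86 kPa: Δp = 70 hPa = 7000 Pa, q̄ = 0.01 kg/kg → 0.01 × 7000 / 9.8 = 7.14 mm
Layer 86–49 kPa: Δp = 370 hPa = 37000 Pa, q̄ = 0.00366 kg/kg → 0.00366 × 37000 / 9.8 = 13.82 mm
Layer 49–30 kPa: Δp = 190 hPa = 19000 Pa, q̄ = 0.0012 kg/kg → 0.0012 × 19000 / 9.8 = 2.33 mm
PW = 10.51 + 7.14 + 13.82 + 2.33 = 33.80 ≈ 33.8 mm.
Rainfall = ε × PW = 0.14 × 33.8 = 4.7 mm.

PW ≈ 33.8 mm; rainfall ≈ 4.7 mm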